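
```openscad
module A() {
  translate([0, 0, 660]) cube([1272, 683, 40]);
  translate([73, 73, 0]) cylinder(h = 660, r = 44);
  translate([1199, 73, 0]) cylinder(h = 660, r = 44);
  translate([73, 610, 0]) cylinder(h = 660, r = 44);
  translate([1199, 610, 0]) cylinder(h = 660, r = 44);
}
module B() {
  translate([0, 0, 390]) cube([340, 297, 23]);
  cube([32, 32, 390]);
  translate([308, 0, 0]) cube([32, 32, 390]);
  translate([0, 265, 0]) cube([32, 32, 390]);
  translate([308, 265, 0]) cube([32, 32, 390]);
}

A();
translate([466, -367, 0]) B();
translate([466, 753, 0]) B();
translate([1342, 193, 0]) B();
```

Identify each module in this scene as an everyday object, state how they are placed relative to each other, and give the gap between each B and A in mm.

Each stool's nearest face is 70 mm from the table's bounding box.

A is a table. B is a stool. Three stools sit around the table at the −y, +y, +x sides. The gap between each stool and the table is 70 mm.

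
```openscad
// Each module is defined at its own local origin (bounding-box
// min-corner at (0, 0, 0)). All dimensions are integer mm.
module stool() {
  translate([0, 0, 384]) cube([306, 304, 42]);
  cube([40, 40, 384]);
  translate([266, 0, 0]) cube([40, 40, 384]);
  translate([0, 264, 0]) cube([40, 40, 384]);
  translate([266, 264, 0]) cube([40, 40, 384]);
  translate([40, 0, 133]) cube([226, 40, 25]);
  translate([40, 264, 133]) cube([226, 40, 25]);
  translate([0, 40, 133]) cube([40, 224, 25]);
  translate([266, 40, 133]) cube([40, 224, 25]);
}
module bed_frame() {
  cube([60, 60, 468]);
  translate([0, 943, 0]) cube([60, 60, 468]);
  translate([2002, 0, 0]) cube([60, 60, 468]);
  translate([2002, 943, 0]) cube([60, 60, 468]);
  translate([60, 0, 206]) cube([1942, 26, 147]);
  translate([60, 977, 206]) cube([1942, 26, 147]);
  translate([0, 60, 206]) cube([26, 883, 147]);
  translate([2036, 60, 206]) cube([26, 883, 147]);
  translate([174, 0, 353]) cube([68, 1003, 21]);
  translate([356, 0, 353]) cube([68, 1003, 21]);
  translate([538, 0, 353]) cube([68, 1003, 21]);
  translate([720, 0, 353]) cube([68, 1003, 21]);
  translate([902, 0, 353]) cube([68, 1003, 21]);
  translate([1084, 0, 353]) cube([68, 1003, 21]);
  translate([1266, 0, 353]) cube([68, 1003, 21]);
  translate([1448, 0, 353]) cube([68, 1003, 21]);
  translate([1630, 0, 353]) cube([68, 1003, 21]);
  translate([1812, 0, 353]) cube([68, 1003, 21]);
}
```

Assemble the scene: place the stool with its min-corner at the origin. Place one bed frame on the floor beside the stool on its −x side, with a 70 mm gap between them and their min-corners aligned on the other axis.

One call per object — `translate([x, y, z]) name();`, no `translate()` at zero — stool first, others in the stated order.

stool();
translate([-2132, 0, 0]) bed_frame();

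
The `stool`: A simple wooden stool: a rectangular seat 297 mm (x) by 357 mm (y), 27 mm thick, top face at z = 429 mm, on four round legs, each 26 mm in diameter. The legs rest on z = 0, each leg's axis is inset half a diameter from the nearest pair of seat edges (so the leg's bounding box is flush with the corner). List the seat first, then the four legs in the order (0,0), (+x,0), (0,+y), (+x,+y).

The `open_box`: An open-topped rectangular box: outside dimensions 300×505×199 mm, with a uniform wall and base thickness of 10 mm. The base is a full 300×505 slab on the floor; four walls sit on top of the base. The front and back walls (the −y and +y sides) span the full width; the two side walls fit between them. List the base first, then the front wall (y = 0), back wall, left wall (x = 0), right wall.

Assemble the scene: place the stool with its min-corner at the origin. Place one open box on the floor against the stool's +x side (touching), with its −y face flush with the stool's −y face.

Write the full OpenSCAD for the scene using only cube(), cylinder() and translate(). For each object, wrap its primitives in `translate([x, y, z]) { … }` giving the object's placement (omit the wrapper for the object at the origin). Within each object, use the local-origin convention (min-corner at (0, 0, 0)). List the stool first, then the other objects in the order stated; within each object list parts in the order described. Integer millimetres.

translate([0, 0, 402]) cube([297, 357, 27]);
translate([13, 13, 0]) cylinder(h = 402, r = 13);
translate([284, 13, 0]) cylinder(h = 402, r = 13);
translate([13, 344, 0]) cylinder(h = 402, r = 13);
translate([284, 344, 0]) cylinder(h = 402, r = 13);
translate([297, 0, 0]) {
  cube([300, 505, 10]);
  translate([0, 0, 10]) cube([300, 10, 189]);
  translate([0, 495, 10]) cube([300, 10, 189]);
  translate([0, 10, 10]) cube([10, 485, 189]);
  translate([290, 10, 10]) cube([10, 485, 189]);
}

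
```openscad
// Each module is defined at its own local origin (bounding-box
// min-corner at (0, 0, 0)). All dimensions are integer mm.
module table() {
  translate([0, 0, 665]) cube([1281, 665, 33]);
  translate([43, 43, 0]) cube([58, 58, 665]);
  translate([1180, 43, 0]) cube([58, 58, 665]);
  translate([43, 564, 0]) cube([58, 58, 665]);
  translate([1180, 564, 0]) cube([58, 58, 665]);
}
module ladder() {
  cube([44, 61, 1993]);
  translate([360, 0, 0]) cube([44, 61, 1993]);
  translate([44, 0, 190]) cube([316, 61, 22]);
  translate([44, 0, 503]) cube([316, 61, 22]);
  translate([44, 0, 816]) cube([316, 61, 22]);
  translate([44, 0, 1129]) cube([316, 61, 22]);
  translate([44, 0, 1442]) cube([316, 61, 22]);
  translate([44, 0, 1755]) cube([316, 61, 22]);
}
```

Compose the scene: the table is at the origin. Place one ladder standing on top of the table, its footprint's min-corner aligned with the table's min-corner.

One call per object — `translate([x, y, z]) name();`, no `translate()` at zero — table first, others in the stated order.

table();
translate([0, 0, 698]) ladder();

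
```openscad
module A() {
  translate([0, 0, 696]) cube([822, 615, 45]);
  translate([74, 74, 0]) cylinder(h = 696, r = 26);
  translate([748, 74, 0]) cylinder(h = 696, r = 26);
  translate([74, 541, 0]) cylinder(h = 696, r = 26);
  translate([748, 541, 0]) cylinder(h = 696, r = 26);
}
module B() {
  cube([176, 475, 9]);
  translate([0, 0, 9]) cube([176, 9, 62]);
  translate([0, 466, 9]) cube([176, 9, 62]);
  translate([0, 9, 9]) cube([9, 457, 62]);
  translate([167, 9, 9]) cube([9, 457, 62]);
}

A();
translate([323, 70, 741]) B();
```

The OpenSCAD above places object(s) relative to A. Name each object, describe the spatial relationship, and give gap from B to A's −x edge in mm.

The open box's min-x is at 323; the table's min-x is 0; gap = 323 mm.

A is a table. B is an open box. The open box is on top of the table, centred. The gap from the open box to the table's −x edge is 323 mm.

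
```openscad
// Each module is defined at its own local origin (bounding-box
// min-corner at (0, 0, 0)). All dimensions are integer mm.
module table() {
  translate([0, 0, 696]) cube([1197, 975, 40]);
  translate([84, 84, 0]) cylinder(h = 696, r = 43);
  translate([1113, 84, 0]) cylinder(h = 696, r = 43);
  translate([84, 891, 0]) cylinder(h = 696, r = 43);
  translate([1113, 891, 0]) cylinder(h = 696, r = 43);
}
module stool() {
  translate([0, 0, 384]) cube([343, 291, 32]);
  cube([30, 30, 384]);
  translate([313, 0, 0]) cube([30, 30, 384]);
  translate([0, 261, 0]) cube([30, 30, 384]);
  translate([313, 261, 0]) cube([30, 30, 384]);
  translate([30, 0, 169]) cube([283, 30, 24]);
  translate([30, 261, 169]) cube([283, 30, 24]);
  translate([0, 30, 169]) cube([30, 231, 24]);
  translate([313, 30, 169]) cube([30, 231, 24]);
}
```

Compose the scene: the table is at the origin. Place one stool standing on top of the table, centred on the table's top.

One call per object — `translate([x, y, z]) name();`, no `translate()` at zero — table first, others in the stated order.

table();
translate([427, 342, 736]) stool();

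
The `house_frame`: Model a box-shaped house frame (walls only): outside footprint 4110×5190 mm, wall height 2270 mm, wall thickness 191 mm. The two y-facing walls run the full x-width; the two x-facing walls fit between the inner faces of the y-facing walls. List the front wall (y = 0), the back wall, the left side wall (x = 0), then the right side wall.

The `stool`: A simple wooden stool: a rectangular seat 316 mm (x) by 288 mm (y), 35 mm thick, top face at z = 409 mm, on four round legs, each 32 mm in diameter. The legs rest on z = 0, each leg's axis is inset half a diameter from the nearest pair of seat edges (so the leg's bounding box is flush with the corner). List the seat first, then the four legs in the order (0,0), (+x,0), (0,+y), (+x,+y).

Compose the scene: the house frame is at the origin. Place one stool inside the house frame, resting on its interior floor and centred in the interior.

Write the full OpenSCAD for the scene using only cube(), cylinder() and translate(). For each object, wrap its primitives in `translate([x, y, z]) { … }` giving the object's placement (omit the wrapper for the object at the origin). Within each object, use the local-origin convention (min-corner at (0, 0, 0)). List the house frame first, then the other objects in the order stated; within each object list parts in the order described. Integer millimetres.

cube([4110, 191, 2270]);
translate([0, 4999, 0]) cube([4110, 191, 2270]);
translate([0, 191, 0]) cube([191, 4808, 2270]);
translate([3919, 191, 0]) cube([191, 4808, 2270]);
translate([1897, 2451, 0]) {
  translate([0, 0, 374]) cube([316, 288, 35]);
  translate([16, 16, 0]) cylinder(h = 374, r = 16);
  translate([300, 16, 0]) cylinder(h = 374, r = 16);
  translate([16, 272, 0]) cylinder(h = 374, r = 16);
  translate([300, 272, 0]) cylinder(h = 374, r = 16);
}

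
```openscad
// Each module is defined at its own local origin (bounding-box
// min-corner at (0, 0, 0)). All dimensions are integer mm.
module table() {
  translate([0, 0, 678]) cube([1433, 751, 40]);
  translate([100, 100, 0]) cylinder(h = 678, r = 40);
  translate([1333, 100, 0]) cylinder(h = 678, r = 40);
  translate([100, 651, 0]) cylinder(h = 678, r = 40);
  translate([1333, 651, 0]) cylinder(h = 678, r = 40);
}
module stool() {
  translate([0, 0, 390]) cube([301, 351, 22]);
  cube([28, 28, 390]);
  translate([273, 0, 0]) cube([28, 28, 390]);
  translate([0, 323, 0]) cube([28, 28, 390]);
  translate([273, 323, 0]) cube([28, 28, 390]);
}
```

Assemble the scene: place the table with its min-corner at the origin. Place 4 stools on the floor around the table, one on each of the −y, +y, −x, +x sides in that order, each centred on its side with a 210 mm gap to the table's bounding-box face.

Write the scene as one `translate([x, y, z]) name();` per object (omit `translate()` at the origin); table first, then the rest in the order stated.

table();
translate([566, -561, 0]) stool();
translate([566, 961, 0]) stool();
translate([-511, 200, 0]) stool();
translate([1643, 200, 0]) stool();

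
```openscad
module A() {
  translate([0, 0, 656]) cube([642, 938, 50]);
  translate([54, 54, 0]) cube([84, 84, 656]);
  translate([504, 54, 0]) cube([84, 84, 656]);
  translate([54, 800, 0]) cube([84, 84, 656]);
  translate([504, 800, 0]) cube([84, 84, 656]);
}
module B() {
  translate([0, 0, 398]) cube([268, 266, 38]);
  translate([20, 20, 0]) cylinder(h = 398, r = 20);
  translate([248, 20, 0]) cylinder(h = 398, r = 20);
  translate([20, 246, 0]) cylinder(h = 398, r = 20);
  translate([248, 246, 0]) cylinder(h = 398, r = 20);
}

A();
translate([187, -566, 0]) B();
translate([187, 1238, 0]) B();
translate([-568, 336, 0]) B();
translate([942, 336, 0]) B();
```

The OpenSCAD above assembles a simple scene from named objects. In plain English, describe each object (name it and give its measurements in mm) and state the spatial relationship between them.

A is a table: top 642 mm (x) × 938 mm (y), 50 mm thick, upper face at z = 706 mm, on four 84×84 mm square legs, each inset 54 mm from the nearest pair of top edges, running from z = 0 to the bottom of the top.

B is a simple wooden stool: a rectangular seat 268 mm (x) by 266 mm (y), 38 mm thick, top face at z = 436 mm, on four round legs, each 40 mm in diameter. The legs rest on z = 0, each leg's axis is inset half a diameter from the nearest pair of seat edges (so the leg's bounding box is flush with the corner).

Four stools sit around the table at the −y, +y, −x, +x sides.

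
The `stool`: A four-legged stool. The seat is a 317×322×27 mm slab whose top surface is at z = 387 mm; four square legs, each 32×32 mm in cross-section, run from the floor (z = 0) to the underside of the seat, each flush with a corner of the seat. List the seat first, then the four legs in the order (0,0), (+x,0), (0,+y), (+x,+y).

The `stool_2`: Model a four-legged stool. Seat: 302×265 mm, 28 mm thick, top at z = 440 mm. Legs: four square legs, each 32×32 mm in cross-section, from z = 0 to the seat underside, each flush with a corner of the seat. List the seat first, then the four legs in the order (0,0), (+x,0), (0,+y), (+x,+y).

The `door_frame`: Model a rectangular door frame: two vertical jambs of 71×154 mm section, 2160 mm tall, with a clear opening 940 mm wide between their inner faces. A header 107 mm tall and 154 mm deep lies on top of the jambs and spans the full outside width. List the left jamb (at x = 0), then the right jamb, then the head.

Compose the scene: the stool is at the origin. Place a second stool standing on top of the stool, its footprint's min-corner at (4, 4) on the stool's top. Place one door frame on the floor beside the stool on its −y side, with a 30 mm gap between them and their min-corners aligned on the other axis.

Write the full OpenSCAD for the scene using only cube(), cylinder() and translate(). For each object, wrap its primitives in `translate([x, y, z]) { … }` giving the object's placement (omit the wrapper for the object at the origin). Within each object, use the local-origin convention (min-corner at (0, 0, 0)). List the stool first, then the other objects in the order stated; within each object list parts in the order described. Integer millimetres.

translate([0, 0, 360]) cube([317, 322, 27]);
cube([32, 32, 360]);
translate([285, 0, 0]) cube([32, 32, 360]);
translate([0, 290, 0]) cube([32, 32, 360]);
translate([285, 290, 0]) cube([32, 32, 360]);
translate([4, 4, 387]) {
  translate([0, 0, 412]) cube([302, 265, 28]);
  cube([32, 32, 412]);
  translate([270, 0, 0]) cube([32, 32, 412]);
  translate([0, 233, 0]) cube([32, 32, 412]);
  translate([270, 233, 0]) cube([32, 32, 412]);
}
translate([0, -184, 0]) {
  cube([71, 154, 2160]);
  translate([1011, 0, 0]) cube([71, 154, 2160]);
  translate([0, 0, 2160]) cube([1082, 154, 107]);
}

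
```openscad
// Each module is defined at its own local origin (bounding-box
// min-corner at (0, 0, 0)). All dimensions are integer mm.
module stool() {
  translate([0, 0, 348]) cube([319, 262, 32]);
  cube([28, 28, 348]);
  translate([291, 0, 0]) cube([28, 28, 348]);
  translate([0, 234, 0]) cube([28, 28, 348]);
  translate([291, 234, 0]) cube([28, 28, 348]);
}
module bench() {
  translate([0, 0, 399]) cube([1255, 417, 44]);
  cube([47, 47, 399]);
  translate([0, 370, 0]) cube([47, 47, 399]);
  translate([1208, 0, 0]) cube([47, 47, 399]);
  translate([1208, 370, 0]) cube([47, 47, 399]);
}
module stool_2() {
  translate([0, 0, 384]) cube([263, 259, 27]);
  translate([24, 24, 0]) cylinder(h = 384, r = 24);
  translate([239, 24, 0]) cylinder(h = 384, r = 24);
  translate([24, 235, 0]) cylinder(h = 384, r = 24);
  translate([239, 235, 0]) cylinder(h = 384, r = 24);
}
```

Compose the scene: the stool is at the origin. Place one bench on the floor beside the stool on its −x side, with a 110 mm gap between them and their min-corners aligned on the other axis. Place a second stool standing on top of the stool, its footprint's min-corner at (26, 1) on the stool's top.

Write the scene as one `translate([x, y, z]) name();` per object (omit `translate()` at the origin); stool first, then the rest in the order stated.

stool();
translate([-1365, 0, 0]) bench();
translate([26, 1, 380]) stool_2();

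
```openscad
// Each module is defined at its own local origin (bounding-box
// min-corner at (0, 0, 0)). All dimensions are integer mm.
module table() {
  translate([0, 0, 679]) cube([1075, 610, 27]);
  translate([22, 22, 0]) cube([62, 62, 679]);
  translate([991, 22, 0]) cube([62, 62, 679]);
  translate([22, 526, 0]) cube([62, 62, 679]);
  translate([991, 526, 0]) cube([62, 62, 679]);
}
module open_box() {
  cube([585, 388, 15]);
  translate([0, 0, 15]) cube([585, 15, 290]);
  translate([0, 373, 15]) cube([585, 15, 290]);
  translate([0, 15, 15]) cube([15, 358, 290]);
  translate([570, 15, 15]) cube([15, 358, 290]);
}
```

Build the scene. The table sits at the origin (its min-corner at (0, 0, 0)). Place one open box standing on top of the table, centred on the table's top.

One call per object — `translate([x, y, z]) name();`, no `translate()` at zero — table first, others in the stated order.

table();
translate([245, 111, 706]) open_box();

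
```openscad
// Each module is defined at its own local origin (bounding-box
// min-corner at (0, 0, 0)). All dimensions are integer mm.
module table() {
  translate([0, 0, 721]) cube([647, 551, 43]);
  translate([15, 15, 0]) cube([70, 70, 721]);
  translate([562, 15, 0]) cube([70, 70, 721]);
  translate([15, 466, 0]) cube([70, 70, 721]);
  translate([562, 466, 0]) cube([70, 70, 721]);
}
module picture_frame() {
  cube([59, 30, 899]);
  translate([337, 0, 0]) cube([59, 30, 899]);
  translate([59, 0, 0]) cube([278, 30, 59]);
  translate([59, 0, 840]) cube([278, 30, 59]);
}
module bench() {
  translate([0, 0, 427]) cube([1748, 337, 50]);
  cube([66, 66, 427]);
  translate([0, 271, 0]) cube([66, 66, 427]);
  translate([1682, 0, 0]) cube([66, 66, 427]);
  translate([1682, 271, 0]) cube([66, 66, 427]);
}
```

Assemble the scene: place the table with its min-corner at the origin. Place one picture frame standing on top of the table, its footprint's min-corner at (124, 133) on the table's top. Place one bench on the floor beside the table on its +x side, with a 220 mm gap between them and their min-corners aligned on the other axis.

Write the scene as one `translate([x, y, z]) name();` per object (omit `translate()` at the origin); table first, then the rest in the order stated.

table();
translate([124, 133, 764]) picture_frame();
translate([867, 0, 0]) bench();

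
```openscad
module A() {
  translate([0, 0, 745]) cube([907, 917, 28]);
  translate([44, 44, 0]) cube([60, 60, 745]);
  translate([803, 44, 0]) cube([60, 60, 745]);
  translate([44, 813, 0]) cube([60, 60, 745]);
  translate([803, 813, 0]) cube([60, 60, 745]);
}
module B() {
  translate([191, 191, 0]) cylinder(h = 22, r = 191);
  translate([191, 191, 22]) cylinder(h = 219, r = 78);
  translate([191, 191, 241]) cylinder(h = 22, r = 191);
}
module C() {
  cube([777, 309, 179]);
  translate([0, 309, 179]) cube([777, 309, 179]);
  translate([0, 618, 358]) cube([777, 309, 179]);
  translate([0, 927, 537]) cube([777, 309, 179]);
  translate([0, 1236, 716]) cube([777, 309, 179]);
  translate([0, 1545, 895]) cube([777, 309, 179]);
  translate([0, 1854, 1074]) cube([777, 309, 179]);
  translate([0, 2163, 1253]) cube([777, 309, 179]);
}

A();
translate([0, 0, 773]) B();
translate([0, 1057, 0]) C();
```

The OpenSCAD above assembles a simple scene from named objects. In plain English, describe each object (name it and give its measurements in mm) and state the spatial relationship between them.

A is a rectangular dining table. The top is 907×917×28 mm with its upper surface at z = 773 mm. It stands on four 60×60 mm square legs, each inset 44 mm from the nearest pair of top edges, running from the floor to the underside of the top.

B is a spool: two coaxial disc flanges of radius 191 mm and thickness 22 mm, joined by a core cylinder of radius 78 mm and height 219 mm. The lower flange rests on z = 0 and the three cylinders share a vertical axis.

C is a straight staircase of 8 solid steps. Each step is 777 mm wide (x), 309 mm deep (y, the going) and 179 mm tall (the rise). The first step rests on the floor; each subsequent step sits one going further in +y and one rise higher in +z, directly behind and above the previous step with no overlap.

The spool is on top of the table. The staircase is on the floor beside the table on its +y side.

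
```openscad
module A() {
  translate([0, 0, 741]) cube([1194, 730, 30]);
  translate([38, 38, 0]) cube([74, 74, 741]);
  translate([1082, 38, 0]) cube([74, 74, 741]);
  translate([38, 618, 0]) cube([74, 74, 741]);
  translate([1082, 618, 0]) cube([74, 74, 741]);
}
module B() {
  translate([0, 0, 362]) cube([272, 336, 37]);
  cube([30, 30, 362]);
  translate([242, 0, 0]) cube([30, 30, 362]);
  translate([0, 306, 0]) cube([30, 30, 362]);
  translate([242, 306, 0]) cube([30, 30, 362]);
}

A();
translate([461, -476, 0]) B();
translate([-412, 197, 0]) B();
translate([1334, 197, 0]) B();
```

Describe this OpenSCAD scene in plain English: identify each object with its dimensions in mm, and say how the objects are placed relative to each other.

A is a rectangular dining table. The top is 1194×730×30 mm with its upper surface at z = 771 mm. It stands on four 74×74 mm square legs, each inset 38 mm from the nearest pair of top edges, running from the floor to the underside of the top.

B is a four-legged stool. The seat is 272×336 mm, 37 mm thick, top at z = 399 mm. It stands on four square legs, each 30×30 mm in cross-section, from z = 0 to the seat underside, each flush with a corner of the seat.

Three stools sit around the table at the −y, −x, +x sides.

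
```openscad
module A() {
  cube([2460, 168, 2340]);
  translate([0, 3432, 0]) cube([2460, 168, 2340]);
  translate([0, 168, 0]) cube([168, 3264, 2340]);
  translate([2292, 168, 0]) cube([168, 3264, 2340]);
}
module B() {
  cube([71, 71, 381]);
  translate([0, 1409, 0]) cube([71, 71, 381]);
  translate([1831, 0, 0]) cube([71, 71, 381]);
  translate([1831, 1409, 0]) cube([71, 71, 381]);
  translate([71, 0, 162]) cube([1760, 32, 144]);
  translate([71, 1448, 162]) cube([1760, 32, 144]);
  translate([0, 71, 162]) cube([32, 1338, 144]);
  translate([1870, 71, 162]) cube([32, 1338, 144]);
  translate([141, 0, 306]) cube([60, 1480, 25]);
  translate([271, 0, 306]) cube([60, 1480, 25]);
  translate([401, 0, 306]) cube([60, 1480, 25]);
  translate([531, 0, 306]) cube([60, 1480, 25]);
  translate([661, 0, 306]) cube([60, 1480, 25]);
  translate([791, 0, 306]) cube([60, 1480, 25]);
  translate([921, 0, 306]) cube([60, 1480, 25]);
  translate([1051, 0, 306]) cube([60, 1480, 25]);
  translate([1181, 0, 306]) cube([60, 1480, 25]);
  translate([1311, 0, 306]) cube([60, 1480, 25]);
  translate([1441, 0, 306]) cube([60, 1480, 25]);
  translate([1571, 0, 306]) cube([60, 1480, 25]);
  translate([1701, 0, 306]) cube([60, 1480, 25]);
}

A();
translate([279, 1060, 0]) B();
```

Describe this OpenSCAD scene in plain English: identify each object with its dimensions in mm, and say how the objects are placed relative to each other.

A is the wall frame of a small rectangular building: four walls, each 2340 mm tall and 168 mm thick, enclosing a footprint 2460 mm (x) by 3600 mm (y) outside-to-outside, with no floor or roof. The front and back walls (the −y and +y sides) span the full width; the two side walls fit between them.

B is a bed frame 1902 mm long (x) by 1480 mm wide (y). Four 71×71 mm corner posts, 381 mm tall, at the corners of the footprint. Four rails of 32 mm thickness and 144 mm height run between adjacent posts with their undersides at z = 162 mm, their outer faces flush with the outside of the frame (the two x-running rails run between the posts' inner faces; the two y-running rails run between the posts' inner faces). 13 slats, each 60 mm wide (x) and 25 mm thick, lie across the top of the two x-running rails, running the full 1480 mm width of the frame in y; the slats are evenly spaced along x between the inner faces of the end posts with equal gaps (rounded down to the nearest mm) at the −x end and between each pair — any rounding remainder accumulates at the +x end.

The bed frame sits inside the house frame, centred.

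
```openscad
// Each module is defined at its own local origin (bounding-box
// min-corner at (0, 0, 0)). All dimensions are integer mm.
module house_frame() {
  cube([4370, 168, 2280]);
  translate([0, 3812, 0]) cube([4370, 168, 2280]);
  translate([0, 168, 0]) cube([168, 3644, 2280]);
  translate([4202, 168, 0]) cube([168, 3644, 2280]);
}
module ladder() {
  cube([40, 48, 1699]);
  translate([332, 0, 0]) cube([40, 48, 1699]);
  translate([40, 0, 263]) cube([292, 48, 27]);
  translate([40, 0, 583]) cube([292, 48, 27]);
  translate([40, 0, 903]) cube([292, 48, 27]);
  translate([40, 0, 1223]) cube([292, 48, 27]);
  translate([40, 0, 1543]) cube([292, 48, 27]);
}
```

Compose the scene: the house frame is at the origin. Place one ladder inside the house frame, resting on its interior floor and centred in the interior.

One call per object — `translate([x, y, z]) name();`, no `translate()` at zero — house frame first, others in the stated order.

house_frame();
translate([1999, 1966, 0]) ladder();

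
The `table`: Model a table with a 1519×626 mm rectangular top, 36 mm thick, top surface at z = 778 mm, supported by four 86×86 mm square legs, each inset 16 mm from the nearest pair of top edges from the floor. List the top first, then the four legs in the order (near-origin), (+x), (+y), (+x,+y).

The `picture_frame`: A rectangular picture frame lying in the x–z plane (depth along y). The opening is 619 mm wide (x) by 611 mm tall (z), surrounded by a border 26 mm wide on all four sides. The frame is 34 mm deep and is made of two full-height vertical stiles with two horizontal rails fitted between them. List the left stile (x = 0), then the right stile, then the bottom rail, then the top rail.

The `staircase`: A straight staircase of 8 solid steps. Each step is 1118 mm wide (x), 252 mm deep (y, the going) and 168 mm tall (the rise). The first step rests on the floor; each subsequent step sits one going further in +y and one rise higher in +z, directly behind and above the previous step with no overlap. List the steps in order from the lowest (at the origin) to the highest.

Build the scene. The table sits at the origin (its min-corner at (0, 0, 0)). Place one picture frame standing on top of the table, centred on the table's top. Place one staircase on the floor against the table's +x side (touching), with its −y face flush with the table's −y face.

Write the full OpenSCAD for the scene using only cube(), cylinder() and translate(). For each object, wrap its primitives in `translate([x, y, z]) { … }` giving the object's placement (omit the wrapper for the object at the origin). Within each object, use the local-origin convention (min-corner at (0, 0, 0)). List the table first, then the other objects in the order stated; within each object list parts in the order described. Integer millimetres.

translate([0, 0, 742]) cube([1519, 626, 36]);
translate([16, 16, 0]) cube([86, 86, 742]);
translate([1417, 16, 0]) cube([86, 86, 742]);
translate([16, 524, 0]) cube([86, 86, 742]);
translate([1417, 524, 0]) cube([86, 86, 742]);
translate([424, 296, 778]) {
  cube([26, 34, 663]);
  translate([645, 0, 0]) cube([26, 34, 663]);
  translate([26, 0, 0]) cube([619, 34, 26]);
  translate([26, 0, 637]) cube([619, 34, 26]);
}
translate([1519, 0, 0]) {
  cube([1118, 252, 168]);
  translate([0, 252, 168]) cube([1118, 252, 168]);
  translate([0, 504, 336]) cube([1118, 252, 168]);
  translate([0, 756, 504]) cube([1118, 252, 168]);
  translate([0, 1008, 672]) cube([1118, 252, 168]);
  translate([0, 1260, 840]) cube([1118, 252, 168]);
  translate([0, 1512, 1008]) cube([1118, 252, 168]);
  translate([0, 1764, 1176]) cube([1118, 252, 168]);
}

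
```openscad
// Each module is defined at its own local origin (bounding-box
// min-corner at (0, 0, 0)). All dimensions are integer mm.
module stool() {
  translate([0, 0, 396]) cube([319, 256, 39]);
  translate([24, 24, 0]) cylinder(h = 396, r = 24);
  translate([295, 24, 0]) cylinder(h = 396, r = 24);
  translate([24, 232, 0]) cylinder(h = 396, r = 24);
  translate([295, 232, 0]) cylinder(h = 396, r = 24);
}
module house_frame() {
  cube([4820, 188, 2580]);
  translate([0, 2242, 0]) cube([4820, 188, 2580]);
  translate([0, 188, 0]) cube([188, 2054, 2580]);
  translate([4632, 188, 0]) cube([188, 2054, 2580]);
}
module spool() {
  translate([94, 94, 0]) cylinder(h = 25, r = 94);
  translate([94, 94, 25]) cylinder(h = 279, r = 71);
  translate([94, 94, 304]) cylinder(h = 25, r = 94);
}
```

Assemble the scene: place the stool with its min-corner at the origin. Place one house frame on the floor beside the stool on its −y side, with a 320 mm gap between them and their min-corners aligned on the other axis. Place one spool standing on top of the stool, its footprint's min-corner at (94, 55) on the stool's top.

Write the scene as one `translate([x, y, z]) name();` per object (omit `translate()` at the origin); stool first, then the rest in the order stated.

stool();
translate([0, -2750, 0]) house_frame();
translate([94, 55, 435]) spool();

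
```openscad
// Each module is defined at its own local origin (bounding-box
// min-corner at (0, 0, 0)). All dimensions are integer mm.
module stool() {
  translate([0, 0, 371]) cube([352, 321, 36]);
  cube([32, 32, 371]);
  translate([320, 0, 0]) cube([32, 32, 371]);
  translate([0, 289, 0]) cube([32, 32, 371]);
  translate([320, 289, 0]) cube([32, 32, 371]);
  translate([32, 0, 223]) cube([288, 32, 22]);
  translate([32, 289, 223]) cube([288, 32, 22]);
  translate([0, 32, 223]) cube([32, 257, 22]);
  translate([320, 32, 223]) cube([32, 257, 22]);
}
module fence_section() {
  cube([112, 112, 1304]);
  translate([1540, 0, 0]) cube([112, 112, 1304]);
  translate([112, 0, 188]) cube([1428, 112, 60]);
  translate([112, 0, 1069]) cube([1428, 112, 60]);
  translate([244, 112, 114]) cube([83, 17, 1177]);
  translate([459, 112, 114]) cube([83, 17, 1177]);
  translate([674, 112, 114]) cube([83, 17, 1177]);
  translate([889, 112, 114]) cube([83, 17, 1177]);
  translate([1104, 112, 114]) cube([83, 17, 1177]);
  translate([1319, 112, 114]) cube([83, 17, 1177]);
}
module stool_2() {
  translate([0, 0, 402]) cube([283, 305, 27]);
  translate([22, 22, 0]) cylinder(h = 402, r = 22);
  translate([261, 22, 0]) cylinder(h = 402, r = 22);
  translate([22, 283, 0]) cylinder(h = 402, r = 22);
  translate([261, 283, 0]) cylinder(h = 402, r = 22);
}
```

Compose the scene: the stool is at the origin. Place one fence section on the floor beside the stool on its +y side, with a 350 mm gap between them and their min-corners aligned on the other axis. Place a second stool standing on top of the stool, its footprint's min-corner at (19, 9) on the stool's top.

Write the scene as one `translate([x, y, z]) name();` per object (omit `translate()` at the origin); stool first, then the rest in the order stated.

stool();
translate([0, 671, 0]) fence_section();
translate([19, 9, 407]) stool_2();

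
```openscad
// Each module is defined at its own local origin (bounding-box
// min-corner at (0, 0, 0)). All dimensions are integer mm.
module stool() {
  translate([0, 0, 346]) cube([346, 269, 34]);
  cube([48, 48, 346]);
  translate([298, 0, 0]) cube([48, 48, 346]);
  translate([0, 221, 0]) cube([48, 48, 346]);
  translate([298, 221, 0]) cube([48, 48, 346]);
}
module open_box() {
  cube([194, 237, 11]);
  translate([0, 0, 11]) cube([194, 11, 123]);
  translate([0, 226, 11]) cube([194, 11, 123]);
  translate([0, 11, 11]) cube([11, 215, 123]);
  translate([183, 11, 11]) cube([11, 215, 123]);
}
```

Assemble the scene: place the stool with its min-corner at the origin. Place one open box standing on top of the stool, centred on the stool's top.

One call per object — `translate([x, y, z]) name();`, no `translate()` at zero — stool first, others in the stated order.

stool();
translate([76, 16, 380]) open_box();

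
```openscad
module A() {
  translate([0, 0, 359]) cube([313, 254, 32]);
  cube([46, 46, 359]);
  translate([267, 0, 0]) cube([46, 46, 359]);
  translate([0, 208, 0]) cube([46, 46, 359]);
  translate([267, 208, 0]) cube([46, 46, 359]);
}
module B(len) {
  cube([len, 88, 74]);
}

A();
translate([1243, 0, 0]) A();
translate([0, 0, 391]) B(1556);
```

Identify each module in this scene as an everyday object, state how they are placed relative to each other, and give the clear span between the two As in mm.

Second stool starts at x = 1243; first ends at x = 313; clear span = 1243 − 313 = 930 mm.

A is a stool. B is a beam. A beam spans the tops of two stools. The clear span between the two stools is 930 mm.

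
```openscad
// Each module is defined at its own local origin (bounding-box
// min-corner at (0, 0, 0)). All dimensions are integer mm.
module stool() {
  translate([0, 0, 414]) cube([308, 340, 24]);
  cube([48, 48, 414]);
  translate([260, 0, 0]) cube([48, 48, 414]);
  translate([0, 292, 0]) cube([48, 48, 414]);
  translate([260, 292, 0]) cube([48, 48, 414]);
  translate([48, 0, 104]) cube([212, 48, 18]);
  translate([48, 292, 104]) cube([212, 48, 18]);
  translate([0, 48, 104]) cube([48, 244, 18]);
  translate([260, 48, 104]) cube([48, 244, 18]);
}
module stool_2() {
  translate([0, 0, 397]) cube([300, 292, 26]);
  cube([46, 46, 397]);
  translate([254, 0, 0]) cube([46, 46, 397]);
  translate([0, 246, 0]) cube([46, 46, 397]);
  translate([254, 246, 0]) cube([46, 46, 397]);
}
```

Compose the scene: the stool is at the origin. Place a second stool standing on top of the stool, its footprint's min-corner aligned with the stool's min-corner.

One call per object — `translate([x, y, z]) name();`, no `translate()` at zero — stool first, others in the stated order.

stool();
translate([0, 0, 438]) stool_2();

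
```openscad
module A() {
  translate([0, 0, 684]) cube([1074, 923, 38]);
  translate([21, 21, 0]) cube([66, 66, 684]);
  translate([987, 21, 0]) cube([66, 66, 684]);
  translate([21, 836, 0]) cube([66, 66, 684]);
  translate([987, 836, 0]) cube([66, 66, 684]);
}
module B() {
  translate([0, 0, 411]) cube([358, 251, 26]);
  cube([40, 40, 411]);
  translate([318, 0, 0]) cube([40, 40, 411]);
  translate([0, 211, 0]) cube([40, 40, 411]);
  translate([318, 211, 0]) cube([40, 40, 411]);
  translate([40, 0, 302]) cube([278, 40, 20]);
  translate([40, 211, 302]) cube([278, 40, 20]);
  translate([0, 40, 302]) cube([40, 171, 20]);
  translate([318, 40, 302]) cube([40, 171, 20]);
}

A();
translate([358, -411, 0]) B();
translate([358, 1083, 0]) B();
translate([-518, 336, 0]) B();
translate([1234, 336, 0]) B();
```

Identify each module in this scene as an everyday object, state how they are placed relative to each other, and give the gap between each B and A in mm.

Each stool's nearest face is 160 mm from the table's bounding box.

A is a table. B is a stool. Four stools sit around the table at the −y, +y, −x, +x sides. The gap between each stool and the table is 160 mm.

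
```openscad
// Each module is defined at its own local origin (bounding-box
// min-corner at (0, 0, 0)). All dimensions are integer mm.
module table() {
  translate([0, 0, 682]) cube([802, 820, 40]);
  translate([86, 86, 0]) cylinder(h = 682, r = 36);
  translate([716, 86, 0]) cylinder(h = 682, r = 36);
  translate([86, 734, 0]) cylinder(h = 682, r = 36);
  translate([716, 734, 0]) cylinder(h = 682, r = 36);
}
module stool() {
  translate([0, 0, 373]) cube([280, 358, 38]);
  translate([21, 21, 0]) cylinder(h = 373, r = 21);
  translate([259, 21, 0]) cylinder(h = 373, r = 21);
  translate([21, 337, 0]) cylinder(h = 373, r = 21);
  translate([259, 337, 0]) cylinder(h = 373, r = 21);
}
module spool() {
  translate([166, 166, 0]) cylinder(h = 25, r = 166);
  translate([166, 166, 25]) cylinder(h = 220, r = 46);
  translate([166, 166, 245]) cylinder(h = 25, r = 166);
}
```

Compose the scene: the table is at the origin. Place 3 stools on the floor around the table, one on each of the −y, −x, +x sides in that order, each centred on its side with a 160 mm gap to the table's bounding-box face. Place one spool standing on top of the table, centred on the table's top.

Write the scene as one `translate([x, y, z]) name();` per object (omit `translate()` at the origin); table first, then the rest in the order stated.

table();
translate([261, -518, 0]) stool();
translate([-440, 231, 0]) stool();
translate([962, 231, 0]) stool();
translate([235, 244, 722]) spool();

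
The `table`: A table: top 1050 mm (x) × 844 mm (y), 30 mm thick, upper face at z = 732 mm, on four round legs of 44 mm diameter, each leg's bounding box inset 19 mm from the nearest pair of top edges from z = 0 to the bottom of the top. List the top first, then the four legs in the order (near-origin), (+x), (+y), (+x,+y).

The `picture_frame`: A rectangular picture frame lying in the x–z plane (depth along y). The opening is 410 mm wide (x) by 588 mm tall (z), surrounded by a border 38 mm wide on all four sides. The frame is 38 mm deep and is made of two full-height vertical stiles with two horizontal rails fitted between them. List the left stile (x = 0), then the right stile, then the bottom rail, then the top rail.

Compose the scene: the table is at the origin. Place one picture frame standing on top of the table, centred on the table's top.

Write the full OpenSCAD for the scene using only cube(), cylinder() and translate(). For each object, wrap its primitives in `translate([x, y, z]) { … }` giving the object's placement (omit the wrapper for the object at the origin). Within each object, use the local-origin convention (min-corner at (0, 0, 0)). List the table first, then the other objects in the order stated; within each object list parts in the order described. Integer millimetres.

translate([0, 0, 702]) cube([1050, 844, 30]);
translate([41, 41, 0]) cylinder(h = 702, r = 22);
translate([1009, 41, 0]) cylinder(h = 702, r = 22);
translate([41, 803, 0]) cylinder(h = 702, r = 22);
translate([1009, 803, 0]) cylinder(h = 702, r = 22);
translate([282, 403, 732]) {
  cube([38, 38, 664]);
  translate([448, 0, 0]) cube([38, 38, 664]);
  translate([38, 0, 0]) cube([410, 38, 38]);
  translate([38, 0, 626]) cube([410, 38, 38]);
}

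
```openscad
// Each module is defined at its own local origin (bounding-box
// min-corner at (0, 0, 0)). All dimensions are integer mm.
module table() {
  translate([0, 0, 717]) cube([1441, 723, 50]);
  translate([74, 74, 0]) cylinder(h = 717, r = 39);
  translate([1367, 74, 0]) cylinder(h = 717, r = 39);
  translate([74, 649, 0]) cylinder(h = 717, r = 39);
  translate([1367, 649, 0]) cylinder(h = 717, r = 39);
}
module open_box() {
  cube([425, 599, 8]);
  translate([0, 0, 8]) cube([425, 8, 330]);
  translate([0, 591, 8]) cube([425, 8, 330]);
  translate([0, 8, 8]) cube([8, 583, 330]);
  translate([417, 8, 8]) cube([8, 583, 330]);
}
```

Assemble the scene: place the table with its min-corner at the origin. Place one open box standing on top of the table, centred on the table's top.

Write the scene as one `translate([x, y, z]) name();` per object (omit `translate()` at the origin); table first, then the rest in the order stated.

table();
translate([508, 62, 767]) open_box();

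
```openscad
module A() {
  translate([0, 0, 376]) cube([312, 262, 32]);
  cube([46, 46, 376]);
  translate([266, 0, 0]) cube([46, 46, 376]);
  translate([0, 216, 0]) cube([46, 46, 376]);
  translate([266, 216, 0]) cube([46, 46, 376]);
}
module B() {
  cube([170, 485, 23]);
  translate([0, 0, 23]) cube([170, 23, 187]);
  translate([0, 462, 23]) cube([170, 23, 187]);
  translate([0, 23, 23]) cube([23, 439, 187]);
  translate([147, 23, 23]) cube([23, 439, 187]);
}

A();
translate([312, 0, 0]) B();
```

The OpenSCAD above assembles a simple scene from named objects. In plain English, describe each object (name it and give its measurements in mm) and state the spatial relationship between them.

A is a four-legged stool. The seat is a 312×262×32 mm slab whose top surface is at z = 408 mm; four square legs, each 46×46 mm in cross-section, run from the floor (z = 0) to the underside of the seat, each flush with a corner of the seat.

B is an open-topped rectangular box: outside dimensions 170×485×210 mm, with a uniform wall and base thickness of 23 mm. The base is a full 170×485 slab on the floor; four walls sit on top of the base. The front and back walls (the −y and +y sides) span the full width; the two side walls fit between them.

The open box is against the stool's +x side, with their −y faces flush.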